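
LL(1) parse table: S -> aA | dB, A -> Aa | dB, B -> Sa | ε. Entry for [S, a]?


For [S, a]: 'a' ∈ FIRST(aA)
Entry: S -> aA


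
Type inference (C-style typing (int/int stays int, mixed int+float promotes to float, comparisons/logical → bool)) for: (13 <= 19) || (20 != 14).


Operand types: bool || bool
Rule: logical operators take bool operands and yield bool
Result type: bool


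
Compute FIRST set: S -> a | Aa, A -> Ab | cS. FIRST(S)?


Per alternative of S: FIRST(a) = {a}; FIRST(Aa) = {c}
FIRST(S) = {a, c}


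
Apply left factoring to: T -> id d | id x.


Common prefix: 'id'
Factored: T -> id T', T' -> d | x


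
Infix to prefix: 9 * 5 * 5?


left-to-right (same/higher precedence on left): tree is (* (* 9 5) 5)
Prefix: * * 9 5 5


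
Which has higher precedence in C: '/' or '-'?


'/' is multiplicative (level 10); '-' is additive (level 9)
Higher level binds tighter
'/' has higher precedence than '-'


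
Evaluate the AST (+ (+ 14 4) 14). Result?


Evaluate inner: (+ 14 4) = 18
Evaluate root: (+ 18 14) = 32
Result: 32


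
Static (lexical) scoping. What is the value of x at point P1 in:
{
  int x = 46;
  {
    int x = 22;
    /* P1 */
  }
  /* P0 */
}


x declared in the same block as P1
x = 22


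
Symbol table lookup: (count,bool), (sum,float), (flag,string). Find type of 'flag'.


Lookup 'flag' → type string


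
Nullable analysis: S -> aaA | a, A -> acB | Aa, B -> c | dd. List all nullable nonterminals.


A nonterminal is nullable iff some alternative derives ε (directly, or every symbol in it is nullable)
Nullable: {}


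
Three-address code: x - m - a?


Break into single-operator statements:
t1 = x - m
t2 = t1 - a


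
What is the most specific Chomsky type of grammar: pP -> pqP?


LHS has context (more than one symbol) and |LHS| ≤ |RHS|
Classification: Type 1 (Context-Sensitive)


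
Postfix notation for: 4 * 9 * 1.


Left to right (same or higher precedence on left)
Postfix: 4 9 * 1 *


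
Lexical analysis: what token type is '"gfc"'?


Pattern: double-quoted sequence
Type: STRING_LITERAL


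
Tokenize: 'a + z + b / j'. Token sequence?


Scan left to right, longest-match per lexeme
Tokens: ID(a), OP(+), ID(z), OP(+), ID(b), OP(/), ID(j)


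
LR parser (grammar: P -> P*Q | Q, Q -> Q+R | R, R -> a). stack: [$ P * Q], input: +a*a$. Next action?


'+' can extend Q; shift to build Q -> Q+R
Action: shift


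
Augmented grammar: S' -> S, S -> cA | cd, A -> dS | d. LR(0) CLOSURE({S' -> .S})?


Start: S' -> .S
For each item with dot before a nonterminal B, add B -> .γ for every B-production
Closure: [S' -> .S, S -> .cA, S -> .cd]


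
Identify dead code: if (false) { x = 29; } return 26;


condition is constant false, so the whole block is unreachable
Dead: 'if (false) { x = 29; }'


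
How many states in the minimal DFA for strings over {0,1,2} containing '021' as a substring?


KMP-style automaton: 3 progress states + 1 absorbing accept = 4
Minimal DFA: 4 states


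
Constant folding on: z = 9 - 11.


9 - 11 = -2 at compile time
Optimized: z = -2


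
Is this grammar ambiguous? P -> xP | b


right-linear, alternatives start with distinct terminals 'x' vs 'b': unique leftmost derivation
Unambiguous


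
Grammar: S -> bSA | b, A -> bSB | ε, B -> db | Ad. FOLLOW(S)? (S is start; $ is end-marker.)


$ ∈ FOLLOW(S). For each A -> αBβ: add FIRST(β)\{ε} to FOLLOW(B); if β nullable, add FOLLOW(A).
FOLLOW(S) = {$, b, d}


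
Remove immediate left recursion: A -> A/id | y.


Left-recursive alternatives: A/id; non-recursive: y
Introduce A': A -> yA', A' -> /idA' | ε


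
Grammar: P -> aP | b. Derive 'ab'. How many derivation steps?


Derivation: P => aP => ab
Steps: 2


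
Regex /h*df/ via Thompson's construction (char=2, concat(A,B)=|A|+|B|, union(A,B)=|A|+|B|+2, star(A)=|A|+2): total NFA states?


Syntax tree has 3 char leaf(s), 0 union(s), 1 star(s)
chars contribute 3×2 = 6; each union adds +2; each star adds +2
Total: 6 + 0 + 2 = 8 states


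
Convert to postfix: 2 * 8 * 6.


Left to right (same or higher precedence on left)
Postfix: 2 8 * 6 *


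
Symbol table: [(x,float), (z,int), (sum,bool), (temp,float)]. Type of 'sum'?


Lookup 'sum' → type bool


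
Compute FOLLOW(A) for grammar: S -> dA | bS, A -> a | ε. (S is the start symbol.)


$ ∈ FOLLOW(S). For each A -> αBβ: add FIRST(β)\{ε} to FOLLOW(B); if β nullable, add FOLLOW(A).
FOLLOW(A) = {$}


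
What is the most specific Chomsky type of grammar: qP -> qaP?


LHS has context (more than one symbol) and |LHS| ≤ |RHS|
Classification: Type 1 (Context-Sensitive)


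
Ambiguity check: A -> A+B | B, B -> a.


precedence layered via separate nonterminal B: deterministic
Unambiguous


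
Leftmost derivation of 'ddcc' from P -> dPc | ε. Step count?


Derivation: P => dPc => ddPcc => ddcc
Steps: 3


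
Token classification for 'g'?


Pattern: letter/underscore followed by alphanumerics, not a keyword
Type: IDENTIFIER


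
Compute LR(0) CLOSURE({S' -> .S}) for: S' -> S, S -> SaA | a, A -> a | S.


Start: S' -> .S
For each item with dot before a nonterminal B, add B -> .γ for every B-production
Closure: [S' -> .S, S -> .SaA, S -> .a]


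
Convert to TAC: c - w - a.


Break into single-operator statements:
t1 = c - w
t2 = t1 - a


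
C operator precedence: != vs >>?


'>>' is shift (level 8); '!=' is equality (level 6)
Higher level binds tighter
'>>' has higher precedence than '!='


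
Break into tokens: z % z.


Scan left to right, longest-match per lexeme
Tokens: ID(z), OP(%), ID(z)


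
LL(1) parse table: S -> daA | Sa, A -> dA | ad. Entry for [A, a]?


For [A, a]: 'a' ∈ FIRST(ad)
Entry: A -> ad


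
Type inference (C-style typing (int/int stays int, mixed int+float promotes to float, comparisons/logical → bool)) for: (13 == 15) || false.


Operand types: bool || bool
Rule: logical operators take bool operands and yield bool
Result type: bool


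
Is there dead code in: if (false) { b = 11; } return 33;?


condition is constant false, so the whole block is unreachable
Dead: 'if (false) { b = 11; }'


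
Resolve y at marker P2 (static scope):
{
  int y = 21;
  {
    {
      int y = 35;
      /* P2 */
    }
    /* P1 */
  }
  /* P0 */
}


y declared in the same block as P2
y = 35


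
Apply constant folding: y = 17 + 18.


17 + 18 = 35 at compile time
Optimized: y = 35


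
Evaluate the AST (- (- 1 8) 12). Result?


Evaluate inner: (- 1 8) = -7
Evaluate root: (- -7 12) = -19
Result: -19


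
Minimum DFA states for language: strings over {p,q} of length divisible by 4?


Track length mod 4: states 0..3, accept at 0
Minimal DFA: 4 states


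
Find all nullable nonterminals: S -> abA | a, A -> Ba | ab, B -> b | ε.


A nonterminal is nullable iff some alternative derives ε (directly, or every symbol in it is nullable)
Nullable: {B}


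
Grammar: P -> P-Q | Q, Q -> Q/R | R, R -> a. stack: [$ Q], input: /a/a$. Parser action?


shift '/' to continue Q -> Q/R
Action: shift


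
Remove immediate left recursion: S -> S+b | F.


Left-recursive alternatives: S+b; non-recursive: F
Introduce S': S -> FS', S' -> +bS' | ε


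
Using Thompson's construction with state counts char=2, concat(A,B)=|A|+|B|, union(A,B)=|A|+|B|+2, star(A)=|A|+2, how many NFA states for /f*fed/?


Syntax tree has 4 char leaf(s), 0 union(s), 1 star(s)
chars contribute 4×2 = 8; each union adds +2; each star adds +2
Total: 8 + 0 + 2 = 10 states


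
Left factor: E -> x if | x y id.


Common prefix: 'x'
Factored: E -> x E', E' -> if | y id


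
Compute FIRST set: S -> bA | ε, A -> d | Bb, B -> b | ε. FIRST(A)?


Per alternative of A: FIRST(d) = {d}; FIRST(Bb) = {b}
FIRST(A) = {b, d}


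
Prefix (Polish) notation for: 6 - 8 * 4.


'*' binds tighter: tree is (- 6 (* 8 4))
Prefix: - 6 * 8 4


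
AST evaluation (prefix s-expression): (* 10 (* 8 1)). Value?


Evaluate inner: (* 8 1) = 8
Evaluate root: (* 10 8) = 80
Result: 80


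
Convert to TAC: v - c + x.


Break into single-operator statements:
t1 = v - c
t2 = t1 + x


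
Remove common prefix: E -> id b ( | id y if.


Common prefix: 'id'
Factored: E -> id E', E' -> b ( | y if


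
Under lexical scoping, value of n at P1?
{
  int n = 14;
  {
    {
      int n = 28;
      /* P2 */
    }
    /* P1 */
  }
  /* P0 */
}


P1's block does not declare n; resolves to the enclosing declaration at depth 0
n = 14


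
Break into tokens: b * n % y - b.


Scan left to right, longest-match per lexeme
Tokens: ID(b), OP(*), ID(n), OP(%), ID(y), OP(-), ID(b)


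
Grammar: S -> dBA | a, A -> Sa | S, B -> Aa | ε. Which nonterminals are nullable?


A nonterminal is nullable iff some alternative derives ε (directly, or every symbol in it is nullable)
Nullable: {B}


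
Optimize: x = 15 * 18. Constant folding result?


15 * 18 = 270 at compile time
Optimized: x = 270


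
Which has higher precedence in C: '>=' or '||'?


'>=' is relational (level 7); '||' is logical OR (level 1)
Higher level binds tighter
'>=' has higher precedence than '||'


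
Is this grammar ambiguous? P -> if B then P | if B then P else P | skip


dangling else: 'if B then if B then skip else skip' parses two ways
Ambiguous


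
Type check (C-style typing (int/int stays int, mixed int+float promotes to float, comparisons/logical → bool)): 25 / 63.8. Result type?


Operand types: int / float
Rule: mixed int/float promotes to float; int/int stays int
Result type: float


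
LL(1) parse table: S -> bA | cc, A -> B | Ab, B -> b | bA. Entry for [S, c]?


For [S, c]: 'c' ∈ FIRST(cc)
Entry: S -> cc


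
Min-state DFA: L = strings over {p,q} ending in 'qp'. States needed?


Track the longest suffix of input matching a prefix of 'qp': 3 classes (prefixes of length 0..2)
Minimal DFA: 3 states


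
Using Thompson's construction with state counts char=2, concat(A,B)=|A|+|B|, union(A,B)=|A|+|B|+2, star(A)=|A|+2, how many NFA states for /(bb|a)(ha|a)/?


Syntax tree has 6 char leaf(s), 2 union(s), 0 star(s)
chars contribute 6×2 = 12; each union adds +2; each star adds +2
Total: 12 + 4 + 0 = 16 states


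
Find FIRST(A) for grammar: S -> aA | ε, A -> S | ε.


Per alternative of A: FIRST(S) = {a, ε}; FIRST(ε) = {ε}
FIRST(A) = {a, ε}


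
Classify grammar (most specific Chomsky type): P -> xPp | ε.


Single nonterminal LHS, but x^n p^n is not regular
Classification: Type 2 (Context-Free)


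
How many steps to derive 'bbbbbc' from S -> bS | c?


Derivation: S => bS => bbS => bbbS => bbbbS => bbbbbS => bbbbbc
Steps: 6


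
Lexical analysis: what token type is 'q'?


Pattern: letter/underscore followed by alphanumerics, not a keyword
Type: IDENTIFIER


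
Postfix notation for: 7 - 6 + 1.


Left to right (same or higher precedence on left)
Postfix: 7 6 - 1 +


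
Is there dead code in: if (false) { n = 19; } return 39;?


condition is constant false, so the whole block is unreachable
Dead: 'if (false) { n = 19; }'


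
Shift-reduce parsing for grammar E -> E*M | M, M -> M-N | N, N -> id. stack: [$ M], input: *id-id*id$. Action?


lookahead ∉ {-} so M won't extend; reduce E -> M
Action: reduce (E -> M)


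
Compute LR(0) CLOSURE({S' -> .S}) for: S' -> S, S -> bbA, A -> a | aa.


Start: S' -> .S
For each item with dot before a nonterminal B, add B -> .γ for every B-production
Closure: [S' -> .S, S -> .bbA]


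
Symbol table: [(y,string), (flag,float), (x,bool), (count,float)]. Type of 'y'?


Lookup 'y' → type string


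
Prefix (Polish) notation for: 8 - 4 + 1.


left-to-right (same/higher precedence on left): tree is (+ (- 8 4) 1)
Prefix: + - 8 4 1


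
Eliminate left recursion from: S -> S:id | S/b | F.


Left-recursive alternatives: S:id, S/b; non-recursive: F
Introduce S': S -> FS', S' -> :idS' | /bS' | ε


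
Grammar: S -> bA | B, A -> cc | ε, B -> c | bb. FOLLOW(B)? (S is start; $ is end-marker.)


$ ∈ FOLLOW(S). For each A -> αBβ: add FIRST(β)\{ε} to FOLLOW(B); if β nullable, add FOLLOW(A).
FOLLOW(B) = {$}


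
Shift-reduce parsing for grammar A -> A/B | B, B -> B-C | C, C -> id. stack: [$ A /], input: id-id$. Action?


no handle ('A/' is not any RHS); shift 'id'
Action: shift


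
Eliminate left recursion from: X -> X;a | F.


Left-recursive alternatives: X;a; non-recursive: F
Introduce X': X -> FX', X' -> ;aX' | ε


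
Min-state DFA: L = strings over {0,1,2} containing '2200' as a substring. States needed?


KMP-style automaton: 4 progress states + 1 absorbing accept = 5
Minimal DFA: 5 states


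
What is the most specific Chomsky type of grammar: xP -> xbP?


LHS has context (more than one symbol) and |LHS| ≤ |RHS|
Classification: Type 1 (Context-Sensitive)


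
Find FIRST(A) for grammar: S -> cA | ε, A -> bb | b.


Per alternative of A: FIRST(bb) = {b}; FIRST(b) = {b}
FIRST(A) = {b}


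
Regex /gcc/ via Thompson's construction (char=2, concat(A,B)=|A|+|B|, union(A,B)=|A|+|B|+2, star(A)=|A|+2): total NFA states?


Syntax tree has 3 char leaf(s), 0 union(s), 0 star(s)
chars contribute 3×2 = 6; each union adds +2; each star adds +2
Total: 6 + 0 + 0 = 6 states


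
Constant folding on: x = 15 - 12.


15 - 12 = 3 at compile time
Optimized: x = 3


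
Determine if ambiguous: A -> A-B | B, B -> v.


precedence layered via separate nonterminal B: deterministic
Unambiguous


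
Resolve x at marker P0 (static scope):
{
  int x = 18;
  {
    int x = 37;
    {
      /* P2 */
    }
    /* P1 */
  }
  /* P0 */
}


x declared in the same block as P0
x = 18


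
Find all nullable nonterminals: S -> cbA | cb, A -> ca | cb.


A nonterminal is nullable iff some alternative derives ε (directly, or every symbol in it is nullable)
Nullable: {}


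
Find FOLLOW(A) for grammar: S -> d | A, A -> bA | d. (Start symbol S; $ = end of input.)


$ ∈ FOLLOW(S). For each A -> αBβ: add FIRST(β)\{ε} to FOLLOW(B); if β nullable, add FOLLOW(A).
FOLLOW(A) = {$}


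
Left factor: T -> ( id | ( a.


Common prefix: '('
Factored: T -> ( T', T' -> id | a


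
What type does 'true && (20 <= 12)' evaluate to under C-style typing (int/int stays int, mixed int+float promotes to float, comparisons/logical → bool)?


Operand types: bool && bool
Rule: logical operators take bool operands and yield bool
Result type: bool


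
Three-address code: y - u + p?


Break into single-operator statements:
t1 = y - u
t2 = t1 + p


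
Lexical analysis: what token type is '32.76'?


Pattern: digits with a decimal point
Type: FLOAT_LITERAL


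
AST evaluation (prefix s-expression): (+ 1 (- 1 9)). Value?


Evaluate inner: (- 1 9) = -8
Evaluate root: (+ 1 -8) = -7
Result: -7


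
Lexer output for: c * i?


Scan left to right, longest-match per lexeme
Tokens: ID(c), OP(*), ID(i)


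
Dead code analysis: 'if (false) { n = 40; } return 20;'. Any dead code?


condition is constant false, so the whole block is unreachable
Dead: 'if (false) { n = 40; }'


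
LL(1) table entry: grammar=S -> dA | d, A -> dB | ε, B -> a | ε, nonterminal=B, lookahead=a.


For [B, a]: 'a' ∈ FIRST(a)
Entry: B -> a


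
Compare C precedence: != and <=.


'<=' is relational (level 7); '!=' is equality (level 6)
Higher level binds tighter
'<=' has higher precedence than '!='


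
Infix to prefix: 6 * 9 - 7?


left-to-right (same/higher precedence on left): tree is (- (* 6 9) 7)
Prefix: - * 6 9 7


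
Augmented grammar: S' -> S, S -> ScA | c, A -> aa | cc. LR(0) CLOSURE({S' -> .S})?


Start: S' -> .S
For each item with dot before a nonterminal B, add B -> .γ for every B-production
Closure: [S' -> .S, S -> .ScA, S -> .c]


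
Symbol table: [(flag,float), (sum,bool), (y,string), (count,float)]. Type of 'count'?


Lookup 'count' → type float


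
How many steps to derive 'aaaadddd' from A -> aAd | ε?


Derivation: A => aAd => aaAdd => aaaAddd => aaaaAdddd => aaaadddd
Steps: 5


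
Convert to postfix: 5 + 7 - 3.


Left to right (same or higher precedence on left)
Postfix: 5 7 + 3 -


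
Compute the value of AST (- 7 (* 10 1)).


Evaluate inner: (* 10 1) = 10
Evaluate root: (- 7 10) = -3
Result: -3


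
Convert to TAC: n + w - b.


Break into single-operator statements:
t1 = n + w
t2 = t1 - b


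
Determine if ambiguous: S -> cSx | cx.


balanced c^n…x^n: each string has a unique parse
Unambiguous


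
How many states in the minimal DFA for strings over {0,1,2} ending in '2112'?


Track the longest suffix of input matching a prefix of '2112': 5 classes (prefixes of length 0..4)
Minimal DFA: 5 states


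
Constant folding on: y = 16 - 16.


16 - 16 = 0 at compile time
Optimized: y = 0


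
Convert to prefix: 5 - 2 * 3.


'*' binds tighter: tree is (- 5 (* 2 3))
Prefix: - 5 * 2 3


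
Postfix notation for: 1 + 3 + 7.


Left to right (same or higher precedence on left)
Postfix: 1 3 + 7 +


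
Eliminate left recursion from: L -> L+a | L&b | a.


Left-recursive alternatives: L+a, L&b; non-recursive: a
Introduce L': L -> aL', L' -> +aL' | &bL' | ε


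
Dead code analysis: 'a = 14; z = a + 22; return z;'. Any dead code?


a is read by z's definition; z is returned
No dead code


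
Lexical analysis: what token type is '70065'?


Pattern: digits only
Type: INTEGER_LITERAL


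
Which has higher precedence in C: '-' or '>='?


'-' is additive (level 9); '>=' is relational (level 7)
Higher level binds tighter
'-' has higher precedence than '>='


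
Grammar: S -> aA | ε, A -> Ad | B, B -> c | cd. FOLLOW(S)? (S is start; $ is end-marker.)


$ ∈ FOLLOW(S). For each A -> αBβ: add FIRST(β)\{ε} to FOLLOW(B); if β nullable, add FOLLOW(A).
FOLLOW(S) = {$}


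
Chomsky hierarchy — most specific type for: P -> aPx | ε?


Single nonterminal LHS, but a^n x^n is not regular
Classification: Type 2 (Context-Free)


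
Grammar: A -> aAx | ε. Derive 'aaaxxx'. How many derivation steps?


Derivation: A => aAx => aaAxx => aaaAxxx => aaaxxx
Steps: 4


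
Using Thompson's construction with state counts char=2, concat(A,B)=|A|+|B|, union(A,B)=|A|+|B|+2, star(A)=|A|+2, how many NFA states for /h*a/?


Syntax tree has 2 char leaf(s), 0 union(s), 1 star(s)
chars contribute 2×2 = 4; each union adds +2; each star adds +2
Total: 4 + 0 + 2 = 6 states


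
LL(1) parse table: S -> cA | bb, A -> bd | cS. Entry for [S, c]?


For [S, c]: 'c' ∈ FIRST(cA)
Entry: S -> cA


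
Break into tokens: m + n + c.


Scan left to right, longest-match per lexeme
Tokens: ID(m), OP(+), ID(n), OP(+), ID(c)


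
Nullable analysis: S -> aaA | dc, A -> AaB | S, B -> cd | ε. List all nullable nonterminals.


A nonterminal is nullable iff some alternative derives ε (directly, or every symbol in it is nullable)
Nullable: {B}


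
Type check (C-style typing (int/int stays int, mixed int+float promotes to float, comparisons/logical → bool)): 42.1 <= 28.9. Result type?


Operand types: float <= float
Rule: comparison yields bool
Result type: bool


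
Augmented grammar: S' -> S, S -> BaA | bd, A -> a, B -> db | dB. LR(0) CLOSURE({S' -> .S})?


Start: S' -> .S
For each item with dot before a nonterminal B, add B -> .γ for every B-production
Closure: [S' -> .S, S -> .BaA, S -> .bd, B -> .db, B -> .dB]


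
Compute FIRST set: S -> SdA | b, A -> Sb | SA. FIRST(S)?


Per alternative of S: FIRST(SdA) = {b}; FIRST(b) = {b}
FIRST(S) = {b}


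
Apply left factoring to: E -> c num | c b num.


Common prefix: 'c'
Factored: E -> c E', E' -> num | b num


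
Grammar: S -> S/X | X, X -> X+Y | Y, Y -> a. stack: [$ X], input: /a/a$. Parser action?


lookahead ∉ {+} so X won't extend; reduce S -> X
Action: reduce (S -> X)


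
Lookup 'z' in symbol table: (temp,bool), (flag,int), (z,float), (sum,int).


Lookup 'z' → type float


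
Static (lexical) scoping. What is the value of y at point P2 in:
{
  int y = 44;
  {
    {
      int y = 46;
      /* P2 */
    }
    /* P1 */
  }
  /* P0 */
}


y declared in the same block as P2
y = 46


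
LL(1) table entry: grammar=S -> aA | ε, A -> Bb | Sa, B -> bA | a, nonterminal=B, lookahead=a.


For [B, a]: 'a' ∈ FIRST(a)
Entry: B -> a


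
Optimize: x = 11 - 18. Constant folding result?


11 - 18 = -7 at compile time
Optimized: x = -7


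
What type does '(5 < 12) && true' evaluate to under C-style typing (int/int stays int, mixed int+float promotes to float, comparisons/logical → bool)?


Operand types: bool && bool
Rule: logical operators take bool operands and yield bool
Result type: bool


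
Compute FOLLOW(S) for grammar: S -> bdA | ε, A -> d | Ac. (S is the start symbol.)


$ ∈ FOLLOW(S). For each A -> αBβ: add FIRST(β)\{ε} to FOLLOW(B); if β nullable, add FOLLOW(A).
FOLLOW(S) = {$}


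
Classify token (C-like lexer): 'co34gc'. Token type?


Pattern: letter/underscore followed by alphanumerics, not a keyword
Type: IDENTIFIER


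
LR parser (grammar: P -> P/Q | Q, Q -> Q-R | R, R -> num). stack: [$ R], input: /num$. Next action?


'R' (not preceded by Q-) is the handle for Q -> R
Action: reduce (Q -> R)


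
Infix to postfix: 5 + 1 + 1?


Left to right (same or higher precedence on left)
Postfix: 5 1 + 1 +


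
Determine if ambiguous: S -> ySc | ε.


balanced y^n…c^n: each string has a unique parse
Unambiguous


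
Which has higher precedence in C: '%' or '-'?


'%' is multiplicative (level 10); '-' is additive (level 9)
Higher level binds tighter
'%' has higher precedence than '-'


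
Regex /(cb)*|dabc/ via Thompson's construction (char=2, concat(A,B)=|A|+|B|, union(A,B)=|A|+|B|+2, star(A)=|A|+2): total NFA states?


Syntax tree has 6 char leaf(s), 1 union(s), 1 star(s)
chars contribute 6×2 = 12; each union adds +2; each star adds +2
Total: 12 + 2 + 2 = 16 states


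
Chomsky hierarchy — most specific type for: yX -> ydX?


LHS has context (more than one symbol) and |LHS| ≤ |RHS|
Classification: Type 1 (Context-Sensitive)


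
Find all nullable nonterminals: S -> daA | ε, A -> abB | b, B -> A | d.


A nonterminal is nullable iff some alternative derives ε (directly, or every symbol in it is nullable)
Nullable: {S}


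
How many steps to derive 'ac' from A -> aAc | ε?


Derivation: A => aAc => ac
Steps: 2


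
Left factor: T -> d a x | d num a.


Common prefix: 'd'
Factored: T -> d T', T' -> a x | num a


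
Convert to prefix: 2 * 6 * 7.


left-to-right (same/higher precedence on left): tree is (* (* 2 6) 7)
Prefix: * * 2 6 7


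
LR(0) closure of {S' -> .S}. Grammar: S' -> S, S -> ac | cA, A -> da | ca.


Start: S' -> .S
For each item with dot before a nonterminal B, add B -> .γ for every B-production
Closure: [S' -> .S, S -> .ac, S -> .cA]


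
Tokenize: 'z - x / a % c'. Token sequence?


Scan left to right, longest-match per lexeme
Tokens: ID(z), OP(-), ID(x), OP(/), ID(a), OP(%), ID(c)


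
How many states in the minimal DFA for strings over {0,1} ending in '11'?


Track the longest suffix of input matching a prefix of '11': 3 classes (prefixes of length 0..2)
Minimal DFA: 3 states


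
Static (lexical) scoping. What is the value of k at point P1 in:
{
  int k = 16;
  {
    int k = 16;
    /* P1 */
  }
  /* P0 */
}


k declared in the same block as P1
k = 16


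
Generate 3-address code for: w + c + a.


Break into single-operator statements:
t1 = w + c
t2 = t1 + a


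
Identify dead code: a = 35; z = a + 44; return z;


a is read by z's definition; z is returned
No dead code


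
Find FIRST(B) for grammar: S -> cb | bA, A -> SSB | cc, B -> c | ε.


Per alternative of B: FIRST(c) = {c}; FIRST(ε) = {ε}
FIRST(B) = {c, ε}


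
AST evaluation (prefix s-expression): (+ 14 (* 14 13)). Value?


Evaluate inner: (* 14 13) = 182
Evaluate root: (+ 14 182) = 196
Result: 196


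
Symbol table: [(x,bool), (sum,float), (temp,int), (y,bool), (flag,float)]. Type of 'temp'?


Lookup 'temp' → type int


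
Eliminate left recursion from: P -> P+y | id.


Left-recursive alternatives: P+y; non-recursive: id
Introduce P': P -> idP', P' -> +yP' | ε


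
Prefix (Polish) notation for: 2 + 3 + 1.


left-to-right (same/higher precedence on left): tree is (+ (+ 2 3) 1)
Prefix: + + 2 3 1


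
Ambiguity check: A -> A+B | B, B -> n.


precedence layered via separate nonterminal B: deterministic
Unambiguous


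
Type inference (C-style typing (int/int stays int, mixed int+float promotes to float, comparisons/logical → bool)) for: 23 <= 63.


Operand types: int <= int
Rule: comparison yields bool
Result type: bool


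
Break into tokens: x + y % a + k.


Scan left to right, longest-match per lexeme
Tokens: ID(x), OP(+), ID(y), OP(%), ID(a), OP(+), ID(k)


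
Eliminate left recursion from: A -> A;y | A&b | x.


Left-recursive alternatives: A;y, A&b; non-recursive: x
Introduce A': A -> xA', A' -> ;yA' | &bA' | ε


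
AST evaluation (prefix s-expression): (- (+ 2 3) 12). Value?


Evaluate inner: (+ 2 3) = 5
Evaluate root: (- 5 12) = -7
Result: -7


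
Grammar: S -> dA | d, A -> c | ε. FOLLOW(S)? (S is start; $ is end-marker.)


$ ∈ FOLLOW(S). For each A -> αBβ: add FIRST(β)\{ε} to FOLLOW(B); if β nullable, add FOLLOW(A).
FOLLOW(S) = {$}


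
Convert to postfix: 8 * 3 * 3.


Left to right (same or higher precedence on left)
Postfix: 8 3 * 3 *


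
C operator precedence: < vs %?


'%' is multiplicative (level 10); '<' is relational (level 7)
Higher level binds tighter
'%' has higher precedence than '<'


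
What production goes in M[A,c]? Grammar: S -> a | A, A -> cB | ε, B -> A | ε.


For [A, c]: 'c' ∈ FIRST(cB)
Entry: A -> cB


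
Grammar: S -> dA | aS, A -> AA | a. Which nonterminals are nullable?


A nonterminal is nullable iff some alternative derives ε (directly, or every symbol in it is nullable)
Nullable: {}


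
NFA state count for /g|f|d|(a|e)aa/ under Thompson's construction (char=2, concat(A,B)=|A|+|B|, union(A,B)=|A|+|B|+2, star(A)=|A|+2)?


Syntax tree has 7 char leaf(s), 4 union(s), 0 star(s)
chars contribute 7×2 = 14; each union adds +2; each star adds +2
Total: 14 + 8 + 0 = 22 states


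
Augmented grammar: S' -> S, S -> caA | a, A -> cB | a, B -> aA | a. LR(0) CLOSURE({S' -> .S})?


Start: S' -> .S
For each item with dot before a nonterminal B, add B -> .γ for every B-production
Closure: [S' -> .S, S -> .caA, S -> .a]


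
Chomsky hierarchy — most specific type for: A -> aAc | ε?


Single nonterminal LHS, but a^n c^n is not regular
Classification: Type 2 (Context-Free)


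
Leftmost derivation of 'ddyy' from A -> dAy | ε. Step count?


Derivation: A => dAy => ddAyy => ddyy
Steps: 3


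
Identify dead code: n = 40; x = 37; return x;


n is assigned but never read
Dead: 'n = 40'


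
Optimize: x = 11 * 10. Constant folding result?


11 * 10 = 110 at compile time
Optimized: x = 110


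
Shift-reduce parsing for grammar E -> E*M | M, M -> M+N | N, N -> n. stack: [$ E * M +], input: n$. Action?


no handle; shift 'n'
Action: shift


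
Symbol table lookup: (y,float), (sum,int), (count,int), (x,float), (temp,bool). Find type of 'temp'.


Lookup 'temp' → type bool


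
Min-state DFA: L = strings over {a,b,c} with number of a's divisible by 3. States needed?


Track (count of a) mod 3: states 0..2, accept at 0
Minimal DFA: 3 states


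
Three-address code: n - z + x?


Break into single-operator statements:
t1 = n - z
t2 = t1 + x


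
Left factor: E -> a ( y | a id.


Common prefix: 'a'
Factored: E -> a E', E' -> ( y | id


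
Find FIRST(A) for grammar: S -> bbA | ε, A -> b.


Per alternative of A: FIRST(b) = {b}
FIRST(A) = {b}


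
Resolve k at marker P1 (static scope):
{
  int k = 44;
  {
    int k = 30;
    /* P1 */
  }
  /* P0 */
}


k declared in the same block as P1
k = 30


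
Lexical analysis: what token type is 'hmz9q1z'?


Pattern: letter/underscore followed by alphanumerics, not a keyword
Type: IDENTIFIER


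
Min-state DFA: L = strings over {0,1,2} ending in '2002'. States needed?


Track the longest suffix of input matching a prefix of '2002': 5 classes (prefixes of length 0..4)
Minimal DFA: 5 states


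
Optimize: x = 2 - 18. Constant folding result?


2 - 18 = -16 at compile time
Optimized: x = -16


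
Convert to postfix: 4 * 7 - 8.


Left to right (same or higher precedence on left)
Postfix: 4 7 * 8 -


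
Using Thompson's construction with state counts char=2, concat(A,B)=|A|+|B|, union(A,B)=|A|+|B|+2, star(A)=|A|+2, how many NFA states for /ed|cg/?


Syntax tree has 4 char leaf(s), 1 union(s), 0 star(s)
chars contribute 4×2 = 8; each union adds +2; each star adds +2
Total: 8 + 2 + 0 = 10 states


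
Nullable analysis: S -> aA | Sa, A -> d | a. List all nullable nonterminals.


A nonterminal is nullable iff some alternative derives ε (directly, or every symbol in it is nullable)
Nullable: {}


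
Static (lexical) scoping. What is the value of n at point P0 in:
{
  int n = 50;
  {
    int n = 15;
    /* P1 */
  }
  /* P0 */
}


n declared in the same block as P0
n = 50


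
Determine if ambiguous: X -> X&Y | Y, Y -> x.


precedence layered via separate nonterminal Y: deterministic
Unambiguous


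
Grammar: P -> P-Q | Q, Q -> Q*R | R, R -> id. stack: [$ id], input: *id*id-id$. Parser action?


'id' on top is the handle for R -> id
Action: reduce (R -> id)


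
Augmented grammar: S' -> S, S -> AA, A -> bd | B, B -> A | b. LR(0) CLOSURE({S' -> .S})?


Start: S' -> .S
For each item with dot before a nonterminal B, add B -> .γ for every B-production
Closure: [S' -> .S, S -> .AA, A -> .bd, A -> .B, B -> .A, B -> .b]


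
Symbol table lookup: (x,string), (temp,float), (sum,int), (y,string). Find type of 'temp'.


Lookup 'temp' → type float


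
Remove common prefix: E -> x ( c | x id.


Common prefix: 'x'
Factored: E -> x E', E' -> ( c | id


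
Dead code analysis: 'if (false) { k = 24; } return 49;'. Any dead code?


condition is constant false, so the whole block is unreachable
Dead: 'if (false) { k = 24; }'


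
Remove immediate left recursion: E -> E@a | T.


Left-recursive alternatives: E@a; non-recursive: T
Introduce E': E -> TE', E' -> @aE' | ε


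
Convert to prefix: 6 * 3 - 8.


left-to-right (same/higher precedence on left): tree is (- (* 6 3) 8)
Prefix: - * 6 3 8


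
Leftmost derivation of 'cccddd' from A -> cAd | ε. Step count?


Derivation: A => cAd => ccAdd => cccAddd => cccddd
Steps: 4


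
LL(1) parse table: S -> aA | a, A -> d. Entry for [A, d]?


For [A, d]: 'd' ∈ FIRST(d)
Entry: A -> d


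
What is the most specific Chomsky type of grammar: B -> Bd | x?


Left-linear: every RHS is a terminal or one nonterminal followed by a terminal
Classification: Type 3 (Regular)


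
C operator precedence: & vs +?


'+' is additive (level 9); '&' is bitwise AND (level 5)
Higher level binds tighter
'+' has higher precedence than '&'


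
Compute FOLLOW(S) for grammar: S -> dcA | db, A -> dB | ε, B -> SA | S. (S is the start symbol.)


$ ∈ FOLLOW(S). For each A -> αBβ: add FIRST(β)\{ε} to FOLLOW(B); if β nullable, add FOLLOW(A).
FOLLOW(S) = {$, d}


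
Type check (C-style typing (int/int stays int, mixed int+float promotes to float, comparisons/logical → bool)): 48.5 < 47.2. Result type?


Operand types: float < float
Rule: comparison yields bool
Result type: bool


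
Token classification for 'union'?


Pattern: reserved word
Type: KEYWORD


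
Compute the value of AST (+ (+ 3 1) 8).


Evaluate inner: (+ 3 1) = 4
Evaluate root: (+ 4 8) = 12
Result: 12


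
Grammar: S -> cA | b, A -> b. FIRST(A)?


Per alternative of A: FIRST(b) = {b}
FIRST(A) = {b}


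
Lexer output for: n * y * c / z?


Scan left to right, longest-match per lexeme
Tokens: ID(n), OP(*), ID(y), OP(*), ID(c), OP(/), ID(z)


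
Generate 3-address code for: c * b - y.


Break into single-operator statements:
t1 = c * b
t2 = t1 - y


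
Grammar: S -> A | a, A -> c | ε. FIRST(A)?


Per alternative of A: FIRST(c) = {c}; FIRST(ε) = {ε}
FIRST(A) = {c, ε}


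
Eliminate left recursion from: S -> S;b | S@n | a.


Left-recursive alternatives: S;b, S@n; non-recursive: a
Introduce S': S -> aS', S' -> ;bS' | @nS' | ε


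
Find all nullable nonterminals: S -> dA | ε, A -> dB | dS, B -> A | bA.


A nonterminal is nullable iff some alternative derives ε (directly, or every symbol in it is nullable)
Nullable: {S}


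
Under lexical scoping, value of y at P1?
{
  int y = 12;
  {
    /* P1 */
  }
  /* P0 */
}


P1's block does not declare y; resolves to the enclosing declaration at depth 0
y = 12


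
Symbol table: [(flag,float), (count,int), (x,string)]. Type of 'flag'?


Lookup 'flag' → type float


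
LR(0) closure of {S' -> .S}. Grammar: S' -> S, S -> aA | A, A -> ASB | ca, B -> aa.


Start: S' -> .S
For each item with dot before a nonterminal B, add B -> .γ for every B-production
Closure: [S' -> .S, S -> .aA, S -> .A, A -> .ASB, A -> .ca]


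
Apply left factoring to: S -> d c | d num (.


Common prefix: 'd'
Factored: S -> d S', S' -> c | num (


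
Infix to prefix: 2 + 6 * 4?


'*' binds tighter: tree is (+ 2 (* 6 4))
Prefix: + 2 * 6 4


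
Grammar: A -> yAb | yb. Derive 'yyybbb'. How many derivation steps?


Derivation: A => yAb => yyAbb => yyybbb
Steps: 3


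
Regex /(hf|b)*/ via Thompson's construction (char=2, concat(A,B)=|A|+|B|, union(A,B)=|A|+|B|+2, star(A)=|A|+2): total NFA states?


Syntax tree has 3 char leaf(s), 1 union(s), 1 star(s)
chars contribute 3×2 = 6; each union adds +2; each star adds +2
Total: 6 + 2 + 2 = 10 states


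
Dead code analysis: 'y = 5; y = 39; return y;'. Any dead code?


first assignment to y is overwritten before any read
Dead: 'y = 5'


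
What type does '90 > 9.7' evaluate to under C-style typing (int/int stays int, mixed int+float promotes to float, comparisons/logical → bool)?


Operand types: int > float
Rule: comparison yields bool
Result type: bool


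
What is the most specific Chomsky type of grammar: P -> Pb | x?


Left-linear: every RHS is a terminal or one nonterminal followed by a terminal
Classification: Type 3 (Regular)


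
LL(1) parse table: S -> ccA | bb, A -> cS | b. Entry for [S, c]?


For [S, c]: 'c' ∈ FIRST(ccA)
Entry: S -> ccA


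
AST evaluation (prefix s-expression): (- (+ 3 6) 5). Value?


Evaluate inner: (+ 3 6) = 9
Evaluate root: (- 9 5) = 4
Result: 4


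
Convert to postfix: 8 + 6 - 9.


Left to right (same or higher precedence on left)
Postfix: 8 6 + 9 -


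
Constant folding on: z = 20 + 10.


20 + 10 = 30 at compile time
Optimized: z = 30


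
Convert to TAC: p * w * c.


Break into single-operator statements:
t1 = p * w
t2 = t1 * c


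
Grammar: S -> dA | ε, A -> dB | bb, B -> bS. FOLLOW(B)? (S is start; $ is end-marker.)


$ ∈ FOLLOW(S). For each A -> αBβ: add FIRST(β)\{ε} to FOLLOW(B); if β nullable, add FOLLOW(A).
FOLLOW(B) = {$}


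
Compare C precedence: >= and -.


'-' is additive (level 9); '>=' is relational (level 7)
Higher level binds tighter
'-' has higher precedence than '>='


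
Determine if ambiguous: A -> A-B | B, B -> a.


precedence layered via separate nonterminal B: deterministic
Unambiguous


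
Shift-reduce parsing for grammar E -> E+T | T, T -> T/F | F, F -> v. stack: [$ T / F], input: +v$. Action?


handle 'T/F' on top
Action: reduce (T -> T/F)


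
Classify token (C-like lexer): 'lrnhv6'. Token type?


Pattern: letter/underscore followed by alphanumerics, not a keyword
Type: IDENTIFIER


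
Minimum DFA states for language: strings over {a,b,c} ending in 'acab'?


Track the longest suffix of input matching a prefix of 'acab': 5 classes (prefixes of length 0..4)
Minimal DFA: 5 states


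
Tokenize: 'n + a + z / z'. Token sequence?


Scan left to right, longest-match per lexeme
Tokens: ID(n), OP(+), ID(a), OP(+), ID(z), OP(/), ID(z)


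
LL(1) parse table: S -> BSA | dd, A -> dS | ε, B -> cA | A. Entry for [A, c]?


For [A, c]: ε is nullable and 'c' ∈ FOLLOW(A)
Entry: A -> ε


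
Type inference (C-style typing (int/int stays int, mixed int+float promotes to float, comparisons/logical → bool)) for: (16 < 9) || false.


Operand types: bool || bool
Rule: logical operators take bool operands and yield bool
Result type: bool


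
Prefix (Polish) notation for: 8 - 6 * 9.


'*' binds tighter: tree is (- 8 (* 6 9))
Prefix: - 8 * 6 9


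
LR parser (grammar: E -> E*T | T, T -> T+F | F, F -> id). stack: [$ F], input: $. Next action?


'F' (not preceded by T+) is the handle for T -> F
Action: reduce (T -> F)


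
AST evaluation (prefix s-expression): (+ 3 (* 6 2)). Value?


Evaluate inner: (* 6 2) = 12
Evaluate root: (+ 3 12) = 15
Result: 15


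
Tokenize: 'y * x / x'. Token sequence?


Scan left to right, longest-match per lexeme
Tokens: ID(y), OP(*), ID(x), OP(/), ID(x)


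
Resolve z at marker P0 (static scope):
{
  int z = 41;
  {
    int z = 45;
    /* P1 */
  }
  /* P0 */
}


z declared in the same block as P0
z = 41


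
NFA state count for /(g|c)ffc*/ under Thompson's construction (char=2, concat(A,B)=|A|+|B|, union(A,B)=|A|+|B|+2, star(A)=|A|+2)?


Syntax tree has 5 char leaf(s), 1 union(s), 1 star(s)
chars contribute 5×2 = 10; each union adds +2; each star adds +2
Total: 10 + 2 + 2 = 14 states


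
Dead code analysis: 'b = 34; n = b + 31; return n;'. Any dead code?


b is read by n's definition; n is returned
No dead code


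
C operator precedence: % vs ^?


'%' is multiplicative (level 10); '^' is bitwise XOR (level 4)
Higher level binds tighter
'%' has higher precedence than '^'


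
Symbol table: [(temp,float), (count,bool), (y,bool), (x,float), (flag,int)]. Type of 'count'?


Lookup 'count' → type bool


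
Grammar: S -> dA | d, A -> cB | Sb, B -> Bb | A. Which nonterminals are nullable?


A nonterminal is nullable iff some alternative derives ε (directly, or every symbol in it is nullable)
Nullable: {}


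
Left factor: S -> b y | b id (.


Common prefix: 'b'
Factored: S -> b S', S' -> y | id (


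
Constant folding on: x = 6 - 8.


6 - 8 = -2 at compile time
Optimized: x = -2


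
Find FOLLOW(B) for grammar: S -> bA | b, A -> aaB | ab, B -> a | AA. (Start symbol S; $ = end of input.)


$ ∈ FOLLOW(S). For each A -> αBβ: add FIRST(β)\{ε} to FOLLOW(B); if β nullable, add FOLLOW(A).
FOLLOW(B) = {$, a}


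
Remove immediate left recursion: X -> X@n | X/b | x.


Left-recursive alternatives: X@n, X/b; non-recursive: x
Introduce X': X -> xX', X' -> @nX' | /bX' | ε


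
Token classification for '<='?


Pattern: operator symbol
Type: OPERATOR


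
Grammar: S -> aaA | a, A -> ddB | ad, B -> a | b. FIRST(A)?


Per alternative of A: FIRST(ddB) = {d}; FIRST(ad) = {a}
FIRST(A) = {a, d}
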